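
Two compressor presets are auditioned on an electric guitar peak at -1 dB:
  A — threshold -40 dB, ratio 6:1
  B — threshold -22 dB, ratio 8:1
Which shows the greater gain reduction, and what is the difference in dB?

A, by 14.125 dB

A: GR = 39 − 39/6 = 32.5 dB.
B: GR = 21 − 21/8 = 18.375 dB.
A reduces 14.125 dB more.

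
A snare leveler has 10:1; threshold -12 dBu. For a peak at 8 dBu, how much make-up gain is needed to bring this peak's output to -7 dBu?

Without make-up, output = threshold + overshoot/10 = -12 + 2 = -10 dBu.
Gap to target: 3 dB.

3 dB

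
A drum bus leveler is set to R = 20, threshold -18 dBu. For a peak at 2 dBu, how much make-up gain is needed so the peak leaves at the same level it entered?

19 dB

The peak compresses to -18 + 20/20 = -17 dBu.
To reach 2 dBu requires 2 − (-17) = 19 dB of make-up.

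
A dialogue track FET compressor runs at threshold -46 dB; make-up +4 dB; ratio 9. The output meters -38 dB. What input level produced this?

Remove make-up: -38 − 4 = -42 dB.
That's 4 dB above the -46 dB threshold.
Input overshoot = R × output overshoot = 36 dB → input = -46 + 36 = -10 dB.

-10 dB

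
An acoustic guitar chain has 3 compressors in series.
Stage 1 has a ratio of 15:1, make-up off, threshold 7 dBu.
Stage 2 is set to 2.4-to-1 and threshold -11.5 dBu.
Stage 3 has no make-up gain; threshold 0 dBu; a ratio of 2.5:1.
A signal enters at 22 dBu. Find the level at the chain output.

Stage 1: overshoot 15 dB → 15/15 = 1 dB → 8 dBu.
Stage 2: 19.5 dB above -11.5 dBu, reduced 2.4:1 to 8.125 dB above → -3.375 dBu.
Stage 3: below threshold (-3.375 ≤ 0); passes unchanged; output -3.375 dBu.

-3.375 dBu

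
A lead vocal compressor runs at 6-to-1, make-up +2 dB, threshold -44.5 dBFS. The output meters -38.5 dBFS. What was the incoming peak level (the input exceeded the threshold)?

-20.5 dBFS

Stripping the +2 dB make-up gives -40.5 dBFS at the gain stage.
Post-compression overshoot = -40.5 − (-44.5) = 4 dB.
Undo the ratio: input overshoot = 4 × 6 = 24 dB, giving input = -20.5 dBFS.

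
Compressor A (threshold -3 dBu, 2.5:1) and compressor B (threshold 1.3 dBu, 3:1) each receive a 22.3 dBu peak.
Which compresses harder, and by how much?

A, by 1.18 dB

A: 25.3 dB over, compressed to 10.12 dB over, so 15.18 dB of GR.
B: 21 dB over, compressed to 7 dB over, so 14 dB of GR.
A applies 1.18 dB more gain reduction.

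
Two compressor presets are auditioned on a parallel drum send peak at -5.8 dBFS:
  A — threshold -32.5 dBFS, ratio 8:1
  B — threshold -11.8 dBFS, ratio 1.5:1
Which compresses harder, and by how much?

A: 26.7 dB over, compressed to 3.3375 dB over, so 23.3625 dB of GR.
B: 6 dB over, compressed to 4 dB over, so 2 dB of GR.
A applies 21.3625 dB more gain reduction.

A, by 21.3625 dB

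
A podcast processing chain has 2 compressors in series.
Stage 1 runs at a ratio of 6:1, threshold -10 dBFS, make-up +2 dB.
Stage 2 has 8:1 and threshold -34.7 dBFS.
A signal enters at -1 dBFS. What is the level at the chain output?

-31.175 dBFS

Stage 1: -1 dBFS is 9 dB over -10 dBFS; at 6:1 that becomes 1.5 dB over, giving -8.5 dBFS; +2 dB make-up → -6.5 dBFS.
Stage 2: overshoot 28.2 dB → 28.2/8 = 3.525 dB → -31.175 dBFS.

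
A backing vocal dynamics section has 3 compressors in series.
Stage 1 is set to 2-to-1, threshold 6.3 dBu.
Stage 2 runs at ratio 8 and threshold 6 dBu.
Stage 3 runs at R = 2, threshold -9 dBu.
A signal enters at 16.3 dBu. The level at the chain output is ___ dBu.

Stage 1: overshoot 10 dB → 10/2 = 5 dB → 11.3 dBu.
Stage 2: overshoot 5.3 dB → 5.3/8 = 0.6625 dB → 6.6625 dBu.
Stage 3: 6.6625 dBu is 15.6625 dB over -9 dBu; at 2:1 that becomes 7.83125 dB over, giving -1.16875 dBu.

-1.16875 dBu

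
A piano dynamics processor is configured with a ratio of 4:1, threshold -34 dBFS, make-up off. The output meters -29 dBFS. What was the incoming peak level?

The compressed level sits -29 − (-34) = 5 dB over threshold.
Undo the ratio: input overshoot = 5 × 4 = 20 dB, giving input = -14 dBFS.

-14 dBFS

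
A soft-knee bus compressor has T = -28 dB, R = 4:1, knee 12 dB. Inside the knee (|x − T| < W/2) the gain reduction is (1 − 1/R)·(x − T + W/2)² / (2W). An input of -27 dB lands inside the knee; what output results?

x − T + W/2 = -27 − (-28) + 6 = 7.
GR = (1 − 1/4) × 7² / 24 = 0.75 × 49 / 24 = 1.53125 dB.
Output = -27 − 1.53125 = -28.53125 dB.

-28.53125 dB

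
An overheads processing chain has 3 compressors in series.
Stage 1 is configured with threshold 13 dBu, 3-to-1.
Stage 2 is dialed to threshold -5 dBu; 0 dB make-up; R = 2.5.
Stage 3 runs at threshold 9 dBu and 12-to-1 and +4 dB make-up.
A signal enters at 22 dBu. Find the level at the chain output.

7.4 dBu

Stage 1: overshoot 9 dB → 9/3 = 3 dB → 16 dBu.
Stage 2: 16 dBu is 21 dB over -5 dBu; at 2.5:1 that becomes 8.4 dB over, giving 3.4 dBu.
Stage 3: 3.4 dBu is at or below the 9 dBu threshold — no compression; make-up brings it to 7.4 dBu.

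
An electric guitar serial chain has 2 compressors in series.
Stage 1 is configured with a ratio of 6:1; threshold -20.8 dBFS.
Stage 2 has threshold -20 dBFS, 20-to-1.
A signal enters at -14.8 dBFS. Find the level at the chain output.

Stage 1: 6 dB above -20.8 dBFS, reduced 6:1 to 1 dB above → -19.8 dBFS.
Stage 2: 0.2 dB above -20 dBFS, reduced 20:1 to 0.01 dB above → -19.99 dBFS.

-19.99 dBFS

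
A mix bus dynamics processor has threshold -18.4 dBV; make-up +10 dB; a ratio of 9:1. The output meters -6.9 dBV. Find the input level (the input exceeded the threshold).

-4.9 dBV

Remove make-up: -6.9 − 10 = -16.9 dBV.
That's 1.5 dB above the -18.4 dBV threshold.
Before 9:1 compression the overshoot was 1.5 × 9 = 13.5 dB, so input = -18.4 + 13.5 = -4.9 dBV.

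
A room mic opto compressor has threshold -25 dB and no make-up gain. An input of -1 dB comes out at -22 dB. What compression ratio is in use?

Input overshoot = -1 − (-25) = 24 dB; output overshoot = -22 − (-25) = 3 dB.
Ratio = 24 / 3 = 8.

8:1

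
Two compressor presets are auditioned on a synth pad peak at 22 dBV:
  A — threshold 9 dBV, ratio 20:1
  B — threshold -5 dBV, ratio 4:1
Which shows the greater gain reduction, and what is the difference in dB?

A: GR = 13 − 13/20 = 12.35 dB.
B: GR = 27 − 27/4 = 20.25 dB.
B reduces 7.9 dB more.

B, by 7.9 dB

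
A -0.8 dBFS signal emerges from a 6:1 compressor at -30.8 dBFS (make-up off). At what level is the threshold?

-36.8 dBFS

Let T be the threshold. Output overshoot = (input overshoot)/R, so -30.8 − T = (-0.8 − T)/6.
6·(-30.8 − T) = -0.8 − T → 5·T = -184.8 − (-0.8) = -184.
T = -184/5 = -36.8 dBFS.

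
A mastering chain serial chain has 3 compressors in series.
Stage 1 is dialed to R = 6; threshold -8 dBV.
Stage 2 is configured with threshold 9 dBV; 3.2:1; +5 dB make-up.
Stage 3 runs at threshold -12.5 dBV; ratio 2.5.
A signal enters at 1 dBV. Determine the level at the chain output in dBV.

Stage 1: overshoot 9 dB → 9/6 = 1.5 dB → -6.5 dBV.
Stage 2: below threshold (-6.5 ≤ 9); passes unchanged; make-up brings it to -1.5 dBV.
Stage 3: 11 dB above -12.5 dBV, reduced 2.5:1 to 4.4 dB above → -8.1 dBV.

-8.1 dBV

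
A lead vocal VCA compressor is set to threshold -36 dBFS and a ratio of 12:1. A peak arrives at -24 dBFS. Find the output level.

-35 dBFS

Overshoot: -24 − (-36) = 12 dB.
12:1 compression reduces that to 12/12 = 1 dB over.
That puts the output at -35 dBFS.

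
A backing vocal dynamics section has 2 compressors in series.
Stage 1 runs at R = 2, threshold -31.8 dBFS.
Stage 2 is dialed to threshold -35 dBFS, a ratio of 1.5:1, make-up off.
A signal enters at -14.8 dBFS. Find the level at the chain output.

-27.2 dBFS

Stage 1: 17 dB above -31.8 dBFS, reduced 2:1 to 8.5 dB above → -23.3 dBFS.
Stage 2: -23.3 dBFS is 11.7 dB over -35 dBFS; at 1.5:1 that becomes 7.8 dB over, giving -27.2 dBFS.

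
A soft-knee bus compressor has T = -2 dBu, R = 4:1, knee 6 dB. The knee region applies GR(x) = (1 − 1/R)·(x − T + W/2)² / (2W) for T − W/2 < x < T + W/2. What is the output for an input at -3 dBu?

x − T + W/2 = -3 − (-2) + 3 = 2.
GR = (1 − 1/4) × 2² / 12 = 0.75 × 4 / 12 = 0.25 dB.
Output = -3 − 0.25 = -3.25 dBu.

-3.25 dBu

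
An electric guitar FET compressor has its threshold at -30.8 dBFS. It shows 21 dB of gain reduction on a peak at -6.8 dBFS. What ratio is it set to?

8:1

Input overshoot = -6.8 − (-30.8) = 24 dB.
Output overshoot = 24 − 21 = 3 dB.
Ratio = input overshoot / output overshoot = 24 / 3 = 8.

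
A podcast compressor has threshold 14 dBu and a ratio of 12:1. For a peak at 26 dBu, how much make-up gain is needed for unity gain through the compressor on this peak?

11 dB

Without make-up, output = threshold + overshoot/12 = 14 + 1 = 15 dBu.
Gap to target: 11 dB.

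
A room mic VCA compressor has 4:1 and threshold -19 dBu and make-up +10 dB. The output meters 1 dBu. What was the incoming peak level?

21 dBu

Before make-up, the level was 1 − 10 = -9 dBu.
Post-compression overshoot = -9 − (-19) = 10 dB.
Input overshoot = R × output overshoot = 40 dB → input = -19 + 40 = 21 dBu.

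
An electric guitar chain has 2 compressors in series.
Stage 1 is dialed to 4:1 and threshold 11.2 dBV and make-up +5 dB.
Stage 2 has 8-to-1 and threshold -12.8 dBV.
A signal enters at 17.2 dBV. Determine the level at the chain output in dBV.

Stage 1: 17.2 dBV is 6 dB over 11.2 dBV; at 4:1 that becomes 1.5 dB over, giving 12.7 dBV; +5 dB make-up → 17.7 dBV.
Stage 2: overshoot 30.5 dB → 30.5/8 = 3.8125 dB → -8.9875 dBV.

-8.9875 dBV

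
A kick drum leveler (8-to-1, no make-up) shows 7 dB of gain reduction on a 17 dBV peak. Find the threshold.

9 dBV

Gain reduction = 17 − 10 = 7 dB; output overshoot = GR / (R − 1) = 7 / 7 = 1 dB.
Threshold = output − output overshoot = 10 − 1 = 9 dBV.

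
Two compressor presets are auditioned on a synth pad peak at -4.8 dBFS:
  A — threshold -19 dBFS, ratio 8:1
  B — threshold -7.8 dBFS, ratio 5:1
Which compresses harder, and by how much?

A: GR = 14.2 − 14.2/8 = 12.425 dB.
B: GR = 3 − 3/5 = 2.4 dB.
A applies 10.025 dB more gain reduction.

A, by 10.025 dB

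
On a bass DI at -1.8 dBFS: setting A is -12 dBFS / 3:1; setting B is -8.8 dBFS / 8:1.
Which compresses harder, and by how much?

A: overshoot 10.2 dB → output overshoot 3.4 dB → GR 6.8 dB.
B: overshoot 7 dB → output overshoot 0.875 dB → GR 6.125 dB.
A reduces 0.675 dB more.

A, by 0.675 dB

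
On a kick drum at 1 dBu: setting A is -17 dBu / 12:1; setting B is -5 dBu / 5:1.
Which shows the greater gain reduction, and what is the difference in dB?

A, by 11.7 dB

A: overshoot 18 dB → output overshoot 1.5 dB → GR 16.5 dB.
B: overshoot 6 dB → output overshoot 1.2 dB → GR 4.8 dB.
Difference: 11.7 dB in favour of A.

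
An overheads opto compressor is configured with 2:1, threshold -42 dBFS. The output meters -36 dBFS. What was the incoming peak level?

The compressed level sits -36 − (-42) = 6 dB over threshold.
Before 2:1 compression the overshoot was 6 × 2 = 12 dB, so input = -42 + 12 = -30 dBFS.

-30 dBFS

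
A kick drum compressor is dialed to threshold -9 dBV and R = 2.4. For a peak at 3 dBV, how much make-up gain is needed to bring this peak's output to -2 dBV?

Without make-up, output = threshold + overshoot/2.4 = -9 + 5 = -4 dBV.
Gap to target: 2 dB.

2 dB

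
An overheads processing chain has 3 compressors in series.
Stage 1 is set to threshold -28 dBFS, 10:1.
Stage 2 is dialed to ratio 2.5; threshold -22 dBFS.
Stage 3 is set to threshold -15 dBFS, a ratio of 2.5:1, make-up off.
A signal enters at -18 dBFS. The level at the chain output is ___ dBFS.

Stage 1: overshoot 10 dB → 10/10 = 1 dB → -27 dBFS.
Stage 2: below threshold (-27 ≤ -22); passes unchanged; output -27 dBFS.
Stage 3: below threshold (-27 ≤ -15); passes unchanged; output -27 dBFS.

-27 dBFS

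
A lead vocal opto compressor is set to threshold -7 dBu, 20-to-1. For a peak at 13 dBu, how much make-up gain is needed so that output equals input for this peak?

19 dB

Without make-up, output = threshold + overshoot/20 = -7 + 1 = -6 dBu.
Gap to target: 19 dB.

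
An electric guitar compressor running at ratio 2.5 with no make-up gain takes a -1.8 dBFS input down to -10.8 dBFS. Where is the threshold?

-16.8 dBFS

Input is 15 dB above T (since output overshoot × R = input overshoot: (-10.8 − T)·2.5 = -1.8 − T gives T = -16.8 dBFS).
Check: -16.8 + (-1.8 − (-16.8))/2.5 = -16.8 + 6 = -10.8 dBFS. ✓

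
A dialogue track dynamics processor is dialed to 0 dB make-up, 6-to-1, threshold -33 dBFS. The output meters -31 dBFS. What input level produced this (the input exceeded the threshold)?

-21 dBFS

The compressed level sits -31 − (-33) = 2 dB over threshold.
Input overshoot = R × output overshoot = 12 dB → input = -33 + 12 = -21 dBFS.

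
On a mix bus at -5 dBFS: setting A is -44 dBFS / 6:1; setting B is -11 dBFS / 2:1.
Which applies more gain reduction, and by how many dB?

A, by 29.5 dB

A: overshoot 39 dB → output overshoot 6.5 dB → GR 32.5 dB.
B: overshoot 6 dB → output overshoot 3 dB → GR 3 dB.
Difference: 29.5 dB in favour of A.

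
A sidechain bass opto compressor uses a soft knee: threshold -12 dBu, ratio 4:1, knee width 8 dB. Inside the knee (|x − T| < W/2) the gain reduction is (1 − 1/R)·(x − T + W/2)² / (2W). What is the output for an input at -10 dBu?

x − T + W/2 = -10 − (-12) + 4 = 6.
GR = (1 − 1/4) × 6² / 16 = 0.75 × 36 / 16 = 1.6875 dB.
Output = -10 − 1.6875 = -11.6875 dBu.

-11.6875 dBu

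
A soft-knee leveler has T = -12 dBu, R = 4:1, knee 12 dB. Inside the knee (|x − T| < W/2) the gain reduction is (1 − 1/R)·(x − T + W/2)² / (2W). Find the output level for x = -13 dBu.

-13.78125 dBu

x − T + W/2 = -13 − (-12) + 6 = 5.
GR = (1 − 1/4) × 5² / 24 = 0.75 × 25 / 24 = 0.78125 dB.
Output = -13 − 0.78125 = -13.78125 dBu.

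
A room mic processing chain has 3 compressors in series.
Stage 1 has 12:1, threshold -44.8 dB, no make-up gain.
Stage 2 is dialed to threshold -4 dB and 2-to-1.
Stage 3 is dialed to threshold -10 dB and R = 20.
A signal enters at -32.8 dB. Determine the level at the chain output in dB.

-43.8 dB

Stage 1: 12 dB above -44.8 dB, reduced 12:1 to 1 dB above → -43.8 dB.
Stage 2: -43.8 dB ≤ -4 dB, so stage 2 doesn't engage; output -43.8 dB.
Stage 3: -43.8 dB is at or below the -10 dB threshold — no compression; output -43.8 dB.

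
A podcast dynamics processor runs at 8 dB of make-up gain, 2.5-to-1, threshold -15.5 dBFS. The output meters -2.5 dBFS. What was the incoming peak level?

Stripping the +8 dB make-up gives -10.5 dBFS at the gain stage.
That's 5 dB above the -15.5 dBFS threshold.
Before 2.5:1 compression the overshoot was 5 × 2.5 = 12.5 dB, so input = -15.5 + 12.5 = -3 dBFS.

-3 dBFS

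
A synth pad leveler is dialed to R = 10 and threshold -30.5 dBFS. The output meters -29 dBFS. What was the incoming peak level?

Post-compression overshoot = -29 − (-30.5) = 1.5 dB.
Before 10:1 compression the overshoot was 1.5 × 10 = 15 dB, so input = -30.5 + 15 = -15.5 dBFS.

-15.5 dBFS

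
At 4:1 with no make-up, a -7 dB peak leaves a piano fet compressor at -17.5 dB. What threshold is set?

Gain reduction = -7 − (-17.5) = 10.5 dB; output overshoot = GR / (R − 1) = 10.5 / 3 = 3.5 dB.
Threshold = output − output overshoot = -17.5 − 3.5 = -21 dB.

-21 dB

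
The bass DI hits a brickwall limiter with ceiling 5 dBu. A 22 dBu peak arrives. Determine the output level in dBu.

5 dBu

The limiter clamps the peak to its 5 dBu ceiling.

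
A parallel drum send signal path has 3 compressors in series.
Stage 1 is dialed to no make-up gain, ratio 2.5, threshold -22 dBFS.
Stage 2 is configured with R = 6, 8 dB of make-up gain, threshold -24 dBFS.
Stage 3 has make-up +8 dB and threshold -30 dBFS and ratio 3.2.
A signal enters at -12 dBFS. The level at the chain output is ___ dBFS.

Stage 1: overshoot 10 dB → 10/2.5 = 4 dB → -18 dBFS.
Stage 2: -18 dBFS is 6 dB over -24 dBFS; at 6:1 that becomes 1 dB over, giving -23 dBFS; +8 dB make-up → -15 dBFS.
Stage 3: 15 dB above -30 dBFS, reduced 3.2:1 to 4.6875 dB above → -25.3125 dBFS; +8 dB make-up → -17.3125 dBFS.

-17.3125 dBFS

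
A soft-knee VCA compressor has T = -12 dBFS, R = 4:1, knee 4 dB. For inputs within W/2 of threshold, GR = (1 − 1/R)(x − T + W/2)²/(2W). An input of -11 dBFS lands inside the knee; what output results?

x − T + W/2 = -11 − (-12) + 2 = 3.
GR = (1 − 1/4) × 3² / 8 = 0.75 × 9 / 8 = 0.84375 dB.
Output = -11 − 0.84375 = -11.84375 dBFS.

-11.84375 dBFS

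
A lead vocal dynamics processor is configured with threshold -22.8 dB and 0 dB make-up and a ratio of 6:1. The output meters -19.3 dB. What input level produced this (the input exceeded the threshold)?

Post-compression overshoot = -19.3 − (-22.8) = 3.5 dB.
Undo the ratio: input overshoot = 3.5 × 6 = 21 dB, giving input = -1.8 dB.

-1.8 dB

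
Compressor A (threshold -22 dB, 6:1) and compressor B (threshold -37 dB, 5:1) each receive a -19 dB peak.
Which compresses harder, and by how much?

A: GR = 3 − 3/6 = 2.5 dB.
B: GR = 18 − 18/5 = 14.4 dB.
B reduces 11.9 dB more.

B, by 11.9 dB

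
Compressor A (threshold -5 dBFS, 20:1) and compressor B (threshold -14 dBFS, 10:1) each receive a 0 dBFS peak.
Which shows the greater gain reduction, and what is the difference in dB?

B, by 7.85 dB

A: 5 dB over, compressed to 0.25 dB over, so 4.75 dB of GR.
B: 14 dB over, compressed to 1.4 dB over, so 12.6 dB of GR.
Difference: 7.85 dB in favour of B.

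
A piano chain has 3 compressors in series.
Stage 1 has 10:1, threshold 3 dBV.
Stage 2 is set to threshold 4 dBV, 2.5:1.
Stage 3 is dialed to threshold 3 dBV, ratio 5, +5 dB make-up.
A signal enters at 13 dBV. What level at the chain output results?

8.2 dBV

Stage 1: 13 dBV is 10 dB over 3 dBV; at 10:1 that becomes 1 dB over, giving 4 dBV.
Stage 2: below threshold (4 ≤ 4); passes unchanged; output 4 dBV.
Stage 3: overshoot 1 dB → 1/5 = 0.2 dB → 3.2 dBV; +5 dB make-up → 8.2 dBV.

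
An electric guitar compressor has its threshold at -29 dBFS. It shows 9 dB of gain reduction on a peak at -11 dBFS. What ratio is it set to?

2:1

Input overshoot = -11 − (-29) = 18 dB.
Output overshoot = 18 − 9 = 9 dB.
Ratio = input overshoot / output overshoot = 18 / 9 = 2.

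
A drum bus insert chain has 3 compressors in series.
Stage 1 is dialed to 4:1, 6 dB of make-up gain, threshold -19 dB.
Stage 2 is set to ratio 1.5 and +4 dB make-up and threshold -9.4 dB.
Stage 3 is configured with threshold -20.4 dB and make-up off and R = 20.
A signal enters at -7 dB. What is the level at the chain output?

Stage 1: 12 dB above -19 dB, reduced 4:1 to 3 dB above → -16 dB; +6 dB make-up → -10 dB.
Stage 2: -10 dB ≤ -9.4 dB, so stage 2 doesn't engage; make-up brings it to -6 dB.
Stage 3: -6 dB is 14.4 dB over -20.4 dB; at 20:1 that becomes 0.72 dB over, giving -19.68 dB.

-19.68 dB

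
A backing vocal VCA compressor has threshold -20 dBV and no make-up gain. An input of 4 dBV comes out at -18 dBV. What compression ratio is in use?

12:1

Input overshoot = 4 − (-20) = 24 dB; output overshoot = -18 − (-20) = 2 dB.
Ratio = 24 / 2 = 12.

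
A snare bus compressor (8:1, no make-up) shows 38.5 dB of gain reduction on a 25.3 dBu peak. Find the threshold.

Gain reduction = 25.3 − (-13.2) = 38.5 dB; output overshoot = GR / (R − 1) = 38.5 / 7 = 5.5 dB.
Threshold = output − output overshoot = -13.2 − 5.5 = -18.7 dBu.

-18.7 dBu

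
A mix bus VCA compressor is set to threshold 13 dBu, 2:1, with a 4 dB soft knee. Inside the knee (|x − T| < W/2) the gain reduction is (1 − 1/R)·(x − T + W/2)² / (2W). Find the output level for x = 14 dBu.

x − T + W/2 = 14 − 13 + 2 = 3.
GR = (1 − 1/2) × 3² / 8 = 0.5 × 9 / 8 = 0.5625 dB.
Output = 14 − 0.5625 = 13.4375 dBu.

13.4375 dBu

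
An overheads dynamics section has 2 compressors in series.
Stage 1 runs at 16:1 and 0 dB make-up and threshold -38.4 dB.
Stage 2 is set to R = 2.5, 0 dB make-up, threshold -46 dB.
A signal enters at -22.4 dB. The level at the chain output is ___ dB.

-42.56 dB

Stage 1: 16 dB above -38.4 dB, reduced 16:1 to 1 dB above → -37.4 dB.
Stage 2: -37.4 dB is 8.6 dB over -46 dB; at 2.5:1 that becomes 3.44 dB over, giving -42.56 dB.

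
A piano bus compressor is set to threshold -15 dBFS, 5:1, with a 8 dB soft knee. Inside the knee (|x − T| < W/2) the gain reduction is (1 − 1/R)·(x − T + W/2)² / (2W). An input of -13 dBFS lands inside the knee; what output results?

x − T + W/2 = -13 − (-15) + 4 = 6.
GR = (1 − 1/5) × 6² / 16 = 0.8 × 36 / 16 = 1.8 dB.
Output = -13 − 1.8 = -14.8 dBFS.

-14.8 dBFS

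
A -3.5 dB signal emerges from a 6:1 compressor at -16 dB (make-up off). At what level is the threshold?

-18.5 dB

Gain reduction = -3.5 − (-16) = 12.5 dB; output overshoot = GR / (R − 1) = 12.5 / 5 = 2.5 dB.
Threshold = output − output overshoot = -16 − 2.5 = -18.5 dB.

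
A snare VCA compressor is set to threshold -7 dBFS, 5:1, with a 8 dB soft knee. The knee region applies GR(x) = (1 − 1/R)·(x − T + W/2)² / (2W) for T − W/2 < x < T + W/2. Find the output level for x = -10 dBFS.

x − T + W/2 = -10 − (-7) + 4 = 1.
GR = (1 − 1/5) × 1² / 16 = 0.8 × 1 / 16 = 0.05 dB.
Output = -10 − 0.05 = -10.05 dBFS.

-10.05 dBFS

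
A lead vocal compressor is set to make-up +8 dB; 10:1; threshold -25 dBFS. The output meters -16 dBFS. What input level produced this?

-15 dBFS

Remove make-up: -16 − 8 = -24 dBFS.
The compressed level sits -24 − (-25) = 1 dB over threshold.
Before 10:1 compression the overshoot was 1 × 10 = 10 dB, so input = -25 + 10 = -15 dBFS.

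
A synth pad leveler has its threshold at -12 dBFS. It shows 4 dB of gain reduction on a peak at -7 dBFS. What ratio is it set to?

5:1

Input overshoot = -7 − (-12) = 5 dB.
Output overshoot = 5 − 4 = 1 dB.
Ratio = input overshoot / output overshoot = 5 / 1 = 5.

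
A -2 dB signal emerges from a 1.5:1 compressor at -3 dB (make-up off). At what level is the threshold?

Gain reduction = -2 − (-3) = 1 dB; output overshoot = GR / (R − 1) = 1 / 0.5 = 2 dB.
Threshold = output − output overshoot = -3 − 2 = -5 dB.

-5 dB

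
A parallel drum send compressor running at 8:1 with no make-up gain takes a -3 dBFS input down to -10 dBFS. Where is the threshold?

-11 dBFS

Let T be the threshold. Output overshoot = (input overshoot)/R, so -10 − T = (-3 − T)/8.
8·(-10 − T) = -3 − T → 7·T = -80 − (-3) = -77.
T = -77/7 = -11 dBFS.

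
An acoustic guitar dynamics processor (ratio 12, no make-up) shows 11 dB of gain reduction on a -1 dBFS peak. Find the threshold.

-13 dBFS

Let T be the threshold. Output overshoot = (input overshoot)/R, so -12 − T = (-1 − T)/12.
12·(-12 − T) = -1 − T → 11·T = -144 − (-1) = -143.
T = -143/11 = -13 dBFS.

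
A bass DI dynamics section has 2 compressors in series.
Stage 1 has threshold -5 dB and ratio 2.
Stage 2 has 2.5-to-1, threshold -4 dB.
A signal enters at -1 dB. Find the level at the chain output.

Stage 1: overshoot 4 dB → 4/2 = 2 dB → -3 dB.
Stage 2: 1 dB above -4 dB, reduced 2.5:1 to 0.4 dB above → -3.6 dB.

-3.6 dB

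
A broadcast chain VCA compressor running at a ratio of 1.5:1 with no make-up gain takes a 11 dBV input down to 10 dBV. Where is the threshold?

8 dBV

Let T be the threshold. Output overshoot = (input overshoot)/R, so 10 − T = (11 − T)/1.5.
1.5·(10 − T) = 11 − T → 0.5·T = 15 − 11 = 4.
T = 4/0.5 = 8 dBV.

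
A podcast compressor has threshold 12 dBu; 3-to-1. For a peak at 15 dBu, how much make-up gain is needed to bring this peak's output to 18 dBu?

5 dB

Without make-up, output = threshold + overshoot/3 = 12 + 1 = 13 dBu.
Gap to target: 5 dB.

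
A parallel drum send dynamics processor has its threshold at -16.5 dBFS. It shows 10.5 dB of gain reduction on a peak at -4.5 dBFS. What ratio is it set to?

8:1

Input overshoot = -4.5 − (-16.5) = 12 dB.
Output overshoot = 12 − 10.5 = 1.5 dB.
Ratio = input overshoot / output overshoot = 12 / 1.5 = 8.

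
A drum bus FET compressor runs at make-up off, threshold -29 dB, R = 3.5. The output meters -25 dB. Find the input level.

-15 dB

The compressed level sits -25 − (-29) = 4 dB over threshold.
Before 3.5:1 compression the overshoot was 4 × 3.5 = 14 dB, so input = -29 + 14 = -15 dB.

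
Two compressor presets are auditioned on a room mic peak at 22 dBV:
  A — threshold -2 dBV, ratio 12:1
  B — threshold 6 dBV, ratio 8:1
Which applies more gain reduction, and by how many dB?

A, by 8 dB

A: GR = 24 − 24/12 = 22 dB.
B: GR = 16 − 16/8 = 14 dB.
A applies 8 dB more gain reduction.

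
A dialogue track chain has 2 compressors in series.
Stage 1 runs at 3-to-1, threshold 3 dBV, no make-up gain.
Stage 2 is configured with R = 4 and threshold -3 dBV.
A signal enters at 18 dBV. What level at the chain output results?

Stage 1: overshoot 15 dB → 15/3 = 5 dB → 8 dBV.
Stage 2: 8 dBV is 11 dB over -3 dBV; at 4:1 that becomes 2.75 dB over, giving -0.25 dBV.

-0.25 dBV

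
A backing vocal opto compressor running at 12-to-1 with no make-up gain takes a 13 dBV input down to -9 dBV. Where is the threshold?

Let T be the threshold. Output overshoot = (input overshoot)/R, so -9 − T = (13 − T)/12.
12·(-9 − T) = 13 − T → 11·T = -108 − 13 = -121.
T = -121/11 = -11 dBV.

-11 dBV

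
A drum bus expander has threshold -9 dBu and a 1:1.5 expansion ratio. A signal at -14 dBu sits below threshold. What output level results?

-16.5 dBu

The input is 5 dB below the -9 dBu threshold.
A 1:1.5 expander multiplies undershoot by 1.5: 5 × 1.5 = 7.5 dB below threshold.
Output = -9 − 7.5 = -16.5 dBu.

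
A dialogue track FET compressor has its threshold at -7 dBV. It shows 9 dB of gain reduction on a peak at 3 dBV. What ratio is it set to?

10:1

Input overshoot = 3 − (-7) = 10 dB.
Output overshoot = 10 − 9 = 1 dB.
Ratio = input overshoot / output overshoot = 10 / 1 = 10.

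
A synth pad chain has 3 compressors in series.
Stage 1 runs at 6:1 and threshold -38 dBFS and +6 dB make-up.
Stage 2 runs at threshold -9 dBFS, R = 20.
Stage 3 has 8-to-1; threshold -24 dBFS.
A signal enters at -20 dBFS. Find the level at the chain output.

-29 dBFS

Stage 1: 18 dB above -38 dBFS, reduced 6:1 to 3 dB above → -35 dBFS; +6 dB make-up → -29 dBFS.
Stage 2: below threshold (-29 ≤ -9); passes unchanged; output -29 dBFS.
Stage 3: -29 dBFS ≤ -24 dBFS, so stage 3 doesn't engage; output -29 dBFS.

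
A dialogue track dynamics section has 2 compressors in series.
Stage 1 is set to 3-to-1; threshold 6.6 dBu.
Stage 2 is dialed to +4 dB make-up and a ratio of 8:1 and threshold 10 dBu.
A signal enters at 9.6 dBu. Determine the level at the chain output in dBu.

Stage 1: overshoot 3 dB → 3/3 = 1 dB → 7.6 dBu.
Stage 2: below threshold (7.6 ≤ 10); passes unchanged; make-up brings it to 11.6 dBu.

11.6 dBu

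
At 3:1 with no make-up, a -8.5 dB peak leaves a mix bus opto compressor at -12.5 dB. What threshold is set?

-14.5 dB

Gain reduction = -8.5 − (-12.5) = 4 dB; output overshoot = GR / (R − 1) = 4 / 2 = 2 dB.
Threshold = output − output overshoot = -12.5 − 2 = -14.5 dB.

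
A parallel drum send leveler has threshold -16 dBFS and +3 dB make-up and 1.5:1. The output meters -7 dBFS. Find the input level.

Stripping the +3 dB make-up gives -10 dBFS at the gain stage.
The compressed level sits -10 − (-16) = 6 dB over threshold.
Undo the ratio: input overshoot = 6 × 1.5 = 9 dB, giving input = -7 dBFS.

-7 dBFS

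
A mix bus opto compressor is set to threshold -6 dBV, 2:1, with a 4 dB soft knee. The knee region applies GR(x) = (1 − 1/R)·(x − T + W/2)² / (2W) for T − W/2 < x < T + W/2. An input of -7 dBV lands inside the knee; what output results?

-7.0625 dBV

x − T + W/2 = -7 − (-6) + 2 = 1.
GR = (1 − 1/2) × 1² / 8 = 0.5 × 1 / 8 = 0.0625 dB.
Output = -7 − 0.0625 = -7.0625 dBV.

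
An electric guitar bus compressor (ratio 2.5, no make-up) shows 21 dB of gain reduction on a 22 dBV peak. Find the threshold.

-13 dBV

Gain reduction = 22 − 1 = 21 dB; output overshoot = GR / (R − 1) = 21 / 1.5 = 14 dB.
Threshold = output − output overshoot = 1 − 14 = -13 dBV.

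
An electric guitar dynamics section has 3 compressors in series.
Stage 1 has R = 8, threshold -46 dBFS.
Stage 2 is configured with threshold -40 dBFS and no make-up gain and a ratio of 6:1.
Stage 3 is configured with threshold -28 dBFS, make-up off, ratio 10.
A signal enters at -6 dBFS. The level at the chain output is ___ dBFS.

Stage 1: -6 dBFS is 40 dB over -46 dBFS; at 8:1 that becomes 5 dB over, giving -41 dBFS.
Stage 2: -41 dBFS ≤ -40 dBFS, so stage 2 doesn't engage; output -41 dBFS.
Stage 3: below threshold (-41 ≤ -28); passes unchanged; output -41 dBFS.

-41 dBFS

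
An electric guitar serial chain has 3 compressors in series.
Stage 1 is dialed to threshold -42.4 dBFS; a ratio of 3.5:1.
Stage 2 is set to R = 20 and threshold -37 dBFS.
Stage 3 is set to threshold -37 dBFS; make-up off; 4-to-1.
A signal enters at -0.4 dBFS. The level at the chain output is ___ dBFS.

-36.9175 dBFS

Stage 1: 42 dB above -42.4 dBFS, reduced 3.5:1 to 12 dB above → -30.4 dBFS.
Stage 2: -30.4 dBFS is 6.6 dB over -37 dBFS; at 20:1 that becomes 0.33 dB over, giving -36.67 dBFS.
Stage 3: -36.67 dBFS is 0.33 dB over -37 dBFS; at 4:1 that becomes 0.0825 dB over, giving -36.9175 dBFS.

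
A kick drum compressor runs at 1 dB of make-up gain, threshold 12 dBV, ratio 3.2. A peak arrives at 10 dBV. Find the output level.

10 dBV is 2 dB below the 12 dBV threshold, so no gain reduction is applied.
Make-up gain adds 1 dB: 10 + 1 = 11 dBV.

11 dBV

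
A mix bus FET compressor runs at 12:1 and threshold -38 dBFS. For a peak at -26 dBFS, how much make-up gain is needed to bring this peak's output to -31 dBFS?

Without make-up, output = threshold + overshoot/12 = -38 + 1 = -37 dBFS.
Gap to target: 6 dB.

6 dB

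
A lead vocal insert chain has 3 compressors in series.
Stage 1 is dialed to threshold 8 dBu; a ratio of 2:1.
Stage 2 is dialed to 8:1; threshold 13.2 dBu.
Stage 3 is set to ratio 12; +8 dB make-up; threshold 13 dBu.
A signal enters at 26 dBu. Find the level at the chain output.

21.05625 dBu

Stage 1: overshoot 18 dB → 18/2 = 9 dB → 17 dBu.
Stage 2: overshoot 3.8 dB → 3.8/8 = 0.475 dB → 13.675 dBu.
Stage 3: 0.675 dB above 13 dBu, reduced 12:1 to 0.05625 dB above → 13.05625 dBu; +8 dB make-up → 21.05625 dBu.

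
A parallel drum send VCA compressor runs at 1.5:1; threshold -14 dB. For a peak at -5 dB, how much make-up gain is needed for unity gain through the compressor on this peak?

The peak compresses to -14 + 9/1.5 = -8 dB.
To reach -5 dB requires -5 − (-8) = 3 dB of make-up.

3 dB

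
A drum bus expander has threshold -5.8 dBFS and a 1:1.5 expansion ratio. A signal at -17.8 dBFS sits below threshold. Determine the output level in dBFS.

-23.8 dBFS

Undershoot = (-5.8) − (-17.8) = 12 dB.
At 1:1.5, that expands to 18 dB under threshold.
Output = -5.8 − 18 = -23.8 dBFS.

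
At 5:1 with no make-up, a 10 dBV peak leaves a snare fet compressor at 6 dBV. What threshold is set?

Let T be the threshold. Output overshoot = (input overshoot)/R, so 6 − T = (10 − T)/5.
5·(6 − T) = 10 − T → 4·T = 30 − 10 = 20.
T = 20/4 = 5 dBV.

5 dBV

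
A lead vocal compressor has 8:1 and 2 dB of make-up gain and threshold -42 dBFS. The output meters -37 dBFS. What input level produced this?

-18 dBFS

Remove make-up: -37 − 2 = -39 dBFS.
Post-compression overshoot = -39 − (-42) = 3 dB.
Before 8:1 compression the overshoot was 3 × 8 = 24 dB, so input = -42 + 24 = -18 dBFS.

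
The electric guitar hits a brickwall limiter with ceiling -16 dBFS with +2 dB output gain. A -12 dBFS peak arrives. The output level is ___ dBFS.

The limiter clamps the peak to its -16 dBFS ceiling.
Output gain then adds 2 dB: -16 + 2 = -14 dBFS.

-14 dBFS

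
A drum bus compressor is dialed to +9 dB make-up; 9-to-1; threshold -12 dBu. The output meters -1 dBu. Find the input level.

6 dBu

Before make-up, the level was -1 − 9 = -10 dBu.
That's 2 dB above the -12 dBu threshold.
Undo the ratio: input overshoot = 2 × 9 = 18 dB, giving input = 6 dBu.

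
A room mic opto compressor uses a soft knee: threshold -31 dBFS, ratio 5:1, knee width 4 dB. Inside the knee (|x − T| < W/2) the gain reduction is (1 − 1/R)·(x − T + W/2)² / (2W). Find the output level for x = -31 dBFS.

x − T + W/2 = -31 − (-31) + 2 = 2.
GR = (1 − 1/5) × 2² / 8 = 0.8 × 4 / 8 = 0.4 dB.
Output = -31 − 0.4 = -31.4 dBFS.

-31.4 dBFS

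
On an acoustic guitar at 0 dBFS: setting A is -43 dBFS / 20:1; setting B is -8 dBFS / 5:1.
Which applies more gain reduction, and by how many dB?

A, by 34.45 dB

A: GR = 43 − 43/20 = 40.85 dB.
B: GR = 8 − 8/5 = 6.4 dB.
Difference: 34.45 dB in favour of A.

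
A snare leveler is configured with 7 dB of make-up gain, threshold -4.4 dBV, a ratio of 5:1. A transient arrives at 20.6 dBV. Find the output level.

20.6 dBV sits 25 dB over threshold.
The 25 dB excess becomes 5 dB after 5:1 reduction.
So the level is -4.4 + 5 = 0.6 dBV; make-up adds 7 dB, giving 7.6 dBV.

7.6 dBV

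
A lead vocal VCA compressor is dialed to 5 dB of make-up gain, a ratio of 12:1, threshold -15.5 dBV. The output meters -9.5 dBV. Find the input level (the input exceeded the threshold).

Remove make-up: -9.5 − 5 = -14.5 dBV.
Post-compression overshoot = -14.5 − (-15.5) = 1 dB.
Before 12:1 compression the overshoot was 1 × 12 = 12 dB, so input = -15.5 + 12 = -3.5 dBV.

-3.5 dBV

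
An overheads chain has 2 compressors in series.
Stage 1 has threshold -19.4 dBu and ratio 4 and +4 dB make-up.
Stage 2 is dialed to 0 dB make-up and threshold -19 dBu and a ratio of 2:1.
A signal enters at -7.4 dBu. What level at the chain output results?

Stage 1: -7.4 dBu is 12 dB over -19.4 dBu; at 4:1 that becomes 3 dB over, giving -16.4 dBu; +4 dB make-up → -12.4 dBu.
Stage 2: 6.6 dB above -19 dBu, reduced 2:1 to 3.3 dB above → -15.7 dBu.

-15.7 dBu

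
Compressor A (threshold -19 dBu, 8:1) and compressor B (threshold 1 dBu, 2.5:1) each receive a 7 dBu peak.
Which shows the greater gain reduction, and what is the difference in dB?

A: overshoot 26 dB → output overshoot 3.25 dB → GR 22.75 dB.
B: overshoot 6 dB → output overshoot 2.4 dB → GR 3.6 dB.
Difference: 19.15 dB in favour of A.

A, by 19.15 dB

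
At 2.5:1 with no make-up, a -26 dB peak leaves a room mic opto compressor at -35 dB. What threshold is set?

-41 dB

Let T be the threshold. Output overshoot = (input overshoot)/R, so -35 − T = (-26 − T)/2.5.
2.5·(-35 − T) = -26 − T → 1.5·T = -87.5 − (-26) = -61.5.
T = -61.5/1.5 = -41 dB.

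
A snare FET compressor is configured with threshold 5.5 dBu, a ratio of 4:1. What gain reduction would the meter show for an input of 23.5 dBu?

23.5 dBu exceeds the threshold by 18 dB.
After 4:1 compression the overshoot becomes 18/4 = 4.5 dB.
So the signal is attenuated by 18 − 4.5 = 13.5 dB.

13.5 dB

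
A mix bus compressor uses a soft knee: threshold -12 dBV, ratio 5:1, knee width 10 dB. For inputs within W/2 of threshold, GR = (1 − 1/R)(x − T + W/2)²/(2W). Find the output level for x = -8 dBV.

-11.24 dBV

x − T + W/2 = -8 − (-12) + 5 = 9.
GR = (1 − 1/5) × 9² / 20 = 0.8 × 81 / 20 = 3.24 dB.
Output = -8 − 3.24 = -11.24 dBV.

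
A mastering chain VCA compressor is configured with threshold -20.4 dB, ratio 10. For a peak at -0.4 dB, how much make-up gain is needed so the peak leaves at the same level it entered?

The peak compresses to -20.4 + 20/10 = -18.4 dB.
To reach -0.4 dB requires -0.4 − (-18.4) = 18 dB of make-up.

18 dB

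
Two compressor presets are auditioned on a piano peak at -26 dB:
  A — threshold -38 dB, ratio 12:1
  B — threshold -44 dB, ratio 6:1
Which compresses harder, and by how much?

A: 12 dB over, compressed to 1 dB over, so 11 dB of GR.
B: 18 dB over, compressed to 3 dB over, so 15 dB of GR.
B reduces 4 dB more.

B, by 4 dB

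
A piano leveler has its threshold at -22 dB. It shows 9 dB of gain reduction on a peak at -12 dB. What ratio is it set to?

Input overshoot = -12 − (-22) = 10 dB.
Output overshoot = 10 − 9 = 1 dB.
Ratio = input overshoot / output overshoot = 10 / 1 = 10.

10:1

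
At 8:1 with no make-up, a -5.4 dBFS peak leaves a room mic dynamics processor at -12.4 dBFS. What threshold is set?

-13.4 dBFS

Input is 8 dB above T (since output overshoot × R = input overshoot: (-12.4 − T)·8 = -5.4 − T gives T = -13.4 dBFS).
Check: -13.4 + (-5.4 − (-13.4))/8 = -13.4 + 1 = -12.4 dBFS. ✓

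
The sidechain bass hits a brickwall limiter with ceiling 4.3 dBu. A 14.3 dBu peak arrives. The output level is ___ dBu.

A brickwall limiter is an ∞:1 compressor: any input above the ceiling is clamped to 4.3 dBu.

4.3 dBu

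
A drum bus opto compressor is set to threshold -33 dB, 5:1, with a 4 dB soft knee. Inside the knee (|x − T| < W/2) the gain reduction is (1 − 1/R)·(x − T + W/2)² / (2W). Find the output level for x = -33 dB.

x − T + W/2 = -33 − (-33) + 2 = 2.
GR = (1 − 1/5) × 2² / 8 = 0.8 × 4 / 8 = 0.4 dB.
Output = -33 − 0.4 = -33.4 dB.

-33.4 dB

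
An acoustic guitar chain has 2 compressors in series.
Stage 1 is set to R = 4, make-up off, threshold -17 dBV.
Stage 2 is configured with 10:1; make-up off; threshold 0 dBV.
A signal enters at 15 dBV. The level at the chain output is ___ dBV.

Stage 1: overshoot 32 dB → 32/4 = 8 dB → -9 dBV.
Stage 2: below threshold (-9 ≤ 0); passes unchanged; output -9 dBV.

-9 dBV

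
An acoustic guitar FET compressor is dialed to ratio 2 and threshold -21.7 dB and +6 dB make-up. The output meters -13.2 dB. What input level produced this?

Remove make-up: -13.2 − 6 = -19.2 dB.
Post-compression overshoot = -19.2 − (-21.7) = 2.5 dB.
Before 2:1 compression the overshoot was 2.5 × 2 = 5 dB, so input = -21.7 + 5 = -16.7 dB.

-16.7 dB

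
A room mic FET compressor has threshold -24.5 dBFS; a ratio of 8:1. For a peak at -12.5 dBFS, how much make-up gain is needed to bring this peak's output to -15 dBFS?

Overshoot 12 dB → 12/8 = 1.5 dB after compression, so the compressed level is -24.5 + 1.5 = -23 dBFS.
Make-up = target − compressed = -15 − (-23) = 8 dB.

8 dB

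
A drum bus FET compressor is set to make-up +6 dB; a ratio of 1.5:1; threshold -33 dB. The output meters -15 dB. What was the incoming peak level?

Remove make-up: -15 − 6 = -21 dB.
That's 12 dB above the -33 dB threshold.
Before 1.5:1 compression the overshoot was 12 × 1.5 = 18 dB, so input = -33 + 18 = -15 dB.

-15 dB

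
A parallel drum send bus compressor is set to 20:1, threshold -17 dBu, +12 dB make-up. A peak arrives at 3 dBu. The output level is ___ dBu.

-4 dBu

3 dBu sits 20 dB over threshold.
At 20:1 the overshoot is divided by 20, leaving 1 dB above threshold.
So the level is -17 + 1 = -16 dBu; make-up adds 12 dB, giving -4 dBu.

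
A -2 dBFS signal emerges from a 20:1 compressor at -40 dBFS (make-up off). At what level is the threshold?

-42 dBFS

Input is 40 dB above T (since output overshoot × R = input overshoot: (-40 − T)·20 = -2 − T gives T = -42 dBFS).
Check: -42 + (-2 − (-42))/20 = -42 + 2 = -40 dBFS. ✓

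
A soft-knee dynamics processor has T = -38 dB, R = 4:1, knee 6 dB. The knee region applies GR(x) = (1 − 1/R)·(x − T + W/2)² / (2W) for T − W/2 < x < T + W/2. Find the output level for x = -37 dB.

-38 dB

x − T + W/2 = -37 − (-38) + 3 = 4.
GR = (1 − 1/4) × 4² / 12 = 0.75 × 16 / 12 = 1 dB.
Output = -37 − 1 = -38 dB.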